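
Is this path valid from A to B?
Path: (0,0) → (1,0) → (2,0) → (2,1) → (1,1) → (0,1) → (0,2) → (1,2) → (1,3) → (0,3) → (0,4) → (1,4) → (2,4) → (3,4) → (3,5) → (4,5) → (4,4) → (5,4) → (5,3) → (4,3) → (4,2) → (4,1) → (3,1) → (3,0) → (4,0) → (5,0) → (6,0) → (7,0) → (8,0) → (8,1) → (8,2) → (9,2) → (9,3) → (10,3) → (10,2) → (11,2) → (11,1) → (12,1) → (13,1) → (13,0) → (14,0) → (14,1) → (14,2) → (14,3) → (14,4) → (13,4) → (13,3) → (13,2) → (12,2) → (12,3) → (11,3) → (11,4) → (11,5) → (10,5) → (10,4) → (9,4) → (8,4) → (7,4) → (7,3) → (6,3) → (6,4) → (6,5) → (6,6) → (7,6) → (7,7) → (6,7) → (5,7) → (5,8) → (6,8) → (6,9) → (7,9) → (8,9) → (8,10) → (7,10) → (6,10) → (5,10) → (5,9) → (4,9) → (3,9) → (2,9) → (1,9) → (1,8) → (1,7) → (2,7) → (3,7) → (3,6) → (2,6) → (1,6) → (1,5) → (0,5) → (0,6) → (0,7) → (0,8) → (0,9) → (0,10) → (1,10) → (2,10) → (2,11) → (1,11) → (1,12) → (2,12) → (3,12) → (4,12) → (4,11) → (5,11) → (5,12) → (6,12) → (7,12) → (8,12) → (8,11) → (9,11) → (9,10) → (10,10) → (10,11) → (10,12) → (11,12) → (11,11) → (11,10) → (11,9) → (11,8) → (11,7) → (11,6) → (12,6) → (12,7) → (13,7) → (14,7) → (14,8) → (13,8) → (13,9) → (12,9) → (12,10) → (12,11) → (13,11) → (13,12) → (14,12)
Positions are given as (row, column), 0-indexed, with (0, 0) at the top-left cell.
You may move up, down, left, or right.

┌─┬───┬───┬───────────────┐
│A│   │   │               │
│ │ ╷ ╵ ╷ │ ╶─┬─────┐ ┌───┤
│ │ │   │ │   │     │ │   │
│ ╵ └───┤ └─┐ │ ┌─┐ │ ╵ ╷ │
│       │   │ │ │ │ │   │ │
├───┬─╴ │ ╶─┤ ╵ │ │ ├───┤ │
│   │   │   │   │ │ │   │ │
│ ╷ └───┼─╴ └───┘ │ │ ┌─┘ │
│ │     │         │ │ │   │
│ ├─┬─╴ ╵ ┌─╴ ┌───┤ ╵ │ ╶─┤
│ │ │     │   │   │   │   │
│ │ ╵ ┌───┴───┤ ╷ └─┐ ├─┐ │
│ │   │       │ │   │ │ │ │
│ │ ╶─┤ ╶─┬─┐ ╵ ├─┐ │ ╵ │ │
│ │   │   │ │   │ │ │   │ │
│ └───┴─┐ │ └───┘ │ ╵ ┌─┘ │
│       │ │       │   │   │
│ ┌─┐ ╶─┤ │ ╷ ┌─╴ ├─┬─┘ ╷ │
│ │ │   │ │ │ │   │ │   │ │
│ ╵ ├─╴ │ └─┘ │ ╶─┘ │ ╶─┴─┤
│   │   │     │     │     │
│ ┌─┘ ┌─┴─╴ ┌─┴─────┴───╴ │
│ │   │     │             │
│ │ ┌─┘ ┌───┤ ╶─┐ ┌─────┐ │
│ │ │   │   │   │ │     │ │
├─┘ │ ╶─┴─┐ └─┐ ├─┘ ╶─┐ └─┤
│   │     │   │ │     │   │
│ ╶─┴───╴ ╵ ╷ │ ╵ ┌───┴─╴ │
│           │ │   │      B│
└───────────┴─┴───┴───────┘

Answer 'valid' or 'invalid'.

Checking path validity:
Result: All consecutive moves are passable.

valid

Correct solution:

┌─┬───┬───┬───────────────┐
│A│↱ ↓│↱ ↓│↱ → → → → ↓    │
│ │ ╷ ╵ ╷ │ ╶─┬─────┐ ┌───┤
│↓│↑│↳ ↑│↓│↑ ↰│↓ ← ↰│↓│↱ ↓│
│ ╵ └───┤ └─┐ │ ┌─┐ │ ╵ ╷ │
│↳ ↑    │↓  │↑│↓│ │↑│↳ ↑│↓│
├───┬─╴ │ ╶─┤ ╵ │ │ ├───┤ │
│↓ ↰│   │↳ ↓│↑ ↲│ │↑│   │↓│
│ ╷ └───┼─╴ └───┘ │ │ ┌─┘ │
│↓│↑ ← ↰│↓ ↲      │↑│ │↓ ↲│
│ ├─┬─╴ ╵ ┌─╴ ┌───┤ ╵ │ ╶─┤
│↓│ │  ↑ ↲│   │↱ ↓│↑ ↰│↳ ↓│
│ │ ╵ ┌───┴───┤ ╷ └─┐ ├─┐ │
│↓│   │↱ → → ↓│↑│↳ ↓│↑│ │↓│
│ │ ╶─┤ ╶─┬─┐ ╵ ├─┐ │ ╵ │ │
│↓│   │↑ ↰│ │↳ ↑│ │↓│↑  │↓│
│ └───┴─┐ │ └───┘ │ ╵ ┌─┘ │
│↳ → ↓  │↑│       │↳ ↑│↓ ↲│
│ ┌─┐ ╶─┤ │ ╷ ┌─╴ ├─┬─┘ ╷ │
│ │ │↳ ↓│↑│ │ │   │ │↓ ↲│ │
│ ╵ ├─╴ │ └─┘ │ ╶─┘ │ ╶─┴─┤
│   │↓ ↲│↑ ↰  │     │↳ → ↓│
│ ┌─┘ ┌─┴─╴ ┌─┴─────┴───╴ │
│ │↓ ↲│↱ → ↑│↓ ← ← ← ← ← ↲│
│ │ ┌─┘ ┌───┤ ╶─┐ ┌─────┐ │
│ │↓│↱ ↑│   │↳ ↓│ │↱ → ↓│ │
├─┘ │ ╶─┴─┐ └─┐ ├─┘ ╶─┐ └─┤
│↓ ↲│↑ ← ↰│   │↓│↱ ↑  │↳ ↓│
│ ╶─┴───╴ ╵ ╷ │ ╵ ┌───┴─╴ │
│↳ → → → ↑  │ │↳ ↑│      B│
└───────────┴─┴───┴───────┘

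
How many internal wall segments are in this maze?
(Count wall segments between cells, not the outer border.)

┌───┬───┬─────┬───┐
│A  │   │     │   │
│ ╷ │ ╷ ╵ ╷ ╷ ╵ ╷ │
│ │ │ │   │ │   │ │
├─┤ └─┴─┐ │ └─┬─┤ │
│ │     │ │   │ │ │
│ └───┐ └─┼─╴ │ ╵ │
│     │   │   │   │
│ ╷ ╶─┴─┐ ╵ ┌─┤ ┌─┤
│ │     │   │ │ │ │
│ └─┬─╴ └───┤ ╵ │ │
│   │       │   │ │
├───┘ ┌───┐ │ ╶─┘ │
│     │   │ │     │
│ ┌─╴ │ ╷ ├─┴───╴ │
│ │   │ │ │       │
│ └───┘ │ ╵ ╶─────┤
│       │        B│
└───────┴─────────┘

Counting internal wall segments:
Total internal walls: 64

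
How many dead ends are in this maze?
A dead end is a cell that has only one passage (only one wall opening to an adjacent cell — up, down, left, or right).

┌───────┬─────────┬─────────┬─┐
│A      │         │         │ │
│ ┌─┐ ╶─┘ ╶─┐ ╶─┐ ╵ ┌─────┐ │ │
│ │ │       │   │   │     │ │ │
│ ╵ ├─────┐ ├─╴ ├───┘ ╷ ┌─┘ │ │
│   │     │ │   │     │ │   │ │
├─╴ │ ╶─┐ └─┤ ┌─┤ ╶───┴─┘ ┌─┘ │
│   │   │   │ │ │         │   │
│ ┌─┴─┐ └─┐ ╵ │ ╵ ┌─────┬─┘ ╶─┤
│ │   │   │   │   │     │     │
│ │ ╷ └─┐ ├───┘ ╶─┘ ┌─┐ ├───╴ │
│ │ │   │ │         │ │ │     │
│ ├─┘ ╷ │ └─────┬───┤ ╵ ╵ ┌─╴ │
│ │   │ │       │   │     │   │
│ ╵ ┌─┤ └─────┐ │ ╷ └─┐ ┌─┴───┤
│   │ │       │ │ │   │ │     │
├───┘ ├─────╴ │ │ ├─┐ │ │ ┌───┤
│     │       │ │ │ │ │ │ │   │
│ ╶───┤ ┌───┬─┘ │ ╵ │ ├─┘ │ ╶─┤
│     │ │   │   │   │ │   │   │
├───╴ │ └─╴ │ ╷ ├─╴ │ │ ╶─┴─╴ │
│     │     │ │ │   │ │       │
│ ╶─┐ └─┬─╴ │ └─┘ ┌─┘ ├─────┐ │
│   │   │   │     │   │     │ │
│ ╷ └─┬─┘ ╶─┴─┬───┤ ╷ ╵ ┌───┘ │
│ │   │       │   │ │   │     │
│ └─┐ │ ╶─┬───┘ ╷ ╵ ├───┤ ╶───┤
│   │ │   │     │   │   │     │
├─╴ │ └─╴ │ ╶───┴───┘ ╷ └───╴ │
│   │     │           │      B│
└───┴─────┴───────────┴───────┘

Checking each cell for number of passages:

Dead ends found at positions:
  (0, 3)
  (0, 14)
  (1, 1)
  (1, 12)
  (2, 5)
  (2, 11)
  (3, 7)
  (4, 12)
  (5, 1)
  (5, 5)
  (5, 10)
  (6, 13)
  (7, 2)
  (7, 14)
  (8, 9)
  (8, 11)
  (8, 14)
  (9, 4)
  (10, 7)
  (11, 3)
  (11, 13)
  (12, 6)
  (14, 0)
Total dead ends: 23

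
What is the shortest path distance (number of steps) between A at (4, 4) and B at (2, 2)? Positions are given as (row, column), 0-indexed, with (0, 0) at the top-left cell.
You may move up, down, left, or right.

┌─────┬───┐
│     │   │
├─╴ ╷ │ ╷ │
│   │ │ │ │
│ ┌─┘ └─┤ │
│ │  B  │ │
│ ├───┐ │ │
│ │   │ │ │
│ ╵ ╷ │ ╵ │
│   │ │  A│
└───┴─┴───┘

Finding path from (4, 4) to (2, 2):
Path: (4,4) → (4,3) → (3,3) → (2,3) → (2,2)
Distance: 4 steps

Solution:

┌─────┬───┐
│     │   │
├─╴ ╷ │ ╷ │
│   │ │ │ │
│ ┌─┘ └─┤ │
│ │  B ↰│ │
│ ├───┐ │ │
│ │   │↑│ │
│ ╵ ╷ │ ╵ │
│   │ │↑ A│
└───┴─┴───┘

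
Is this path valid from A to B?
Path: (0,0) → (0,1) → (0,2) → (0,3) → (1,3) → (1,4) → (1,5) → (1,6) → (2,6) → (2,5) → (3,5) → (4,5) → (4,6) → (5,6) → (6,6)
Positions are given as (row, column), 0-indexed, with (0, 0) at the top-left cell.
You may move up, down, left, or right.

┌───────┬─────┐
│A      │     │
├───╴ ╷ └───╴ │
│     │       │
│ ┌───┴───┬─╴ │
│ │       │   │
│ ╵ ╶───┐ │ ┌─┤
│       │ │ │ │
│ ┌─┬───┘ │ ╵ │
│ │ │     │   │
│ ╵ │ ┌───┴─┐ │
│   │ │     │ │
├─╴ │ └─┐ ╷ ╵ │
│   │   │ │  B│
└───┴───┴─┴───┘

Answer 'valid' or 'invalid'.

Checking path validity:
Result: All consecutive moves are passable.

valid

Correct solution:

┌───────┬─────┐
│A → → ↓│     │
├───╴ ╷ └───╴ │
│     │↳ → → ↓│
│ ┌───┴───┬─╴ │
│ │       │↓ ↲│
│ ╵ ╶───┐ │ ┌─┤
│       │ │↓│ │
│ ┌─┬───┘ │ ╵ │
│ │ │     │↳ ↓│
│ ╵ │ ┌───┴─┐ │
│   │ │     │↓│
├─╴ │ └─┐ ╷ ╵ │
│   │   │ │  B│
└───┴───┴─┴───┘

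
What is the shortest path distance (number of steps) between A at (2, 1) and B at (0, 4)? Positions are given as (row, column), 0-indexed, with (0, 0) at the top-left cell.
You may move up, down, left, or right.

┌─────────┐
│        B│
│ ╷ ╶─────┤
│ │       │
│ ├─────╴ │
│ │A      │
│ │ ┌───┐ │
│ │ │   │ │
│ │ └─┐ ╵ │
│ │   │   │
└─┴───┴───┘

Finding path from (2, 1) to (0, 4):
Path: (2,1) → (2,2) → (2,3) → (2,4) → (1,4) → (1,3) → (1,2) → (1,1) → (0,1) → (0,2) → (0,3) → (0,4)
Distance: 11 steps

Solution:

┌─────────┐
│  ↱ → → B│
│ ╷ ╶─────┤
│ │↑ ← ← ↰│
│ ├─────╴ │
│ │A → → ↑│
│ │ ┌───┐ │
│ │ │   │ │
│ │ └─┐ ╵ │
│ │   │   │
└─┴───┴───┘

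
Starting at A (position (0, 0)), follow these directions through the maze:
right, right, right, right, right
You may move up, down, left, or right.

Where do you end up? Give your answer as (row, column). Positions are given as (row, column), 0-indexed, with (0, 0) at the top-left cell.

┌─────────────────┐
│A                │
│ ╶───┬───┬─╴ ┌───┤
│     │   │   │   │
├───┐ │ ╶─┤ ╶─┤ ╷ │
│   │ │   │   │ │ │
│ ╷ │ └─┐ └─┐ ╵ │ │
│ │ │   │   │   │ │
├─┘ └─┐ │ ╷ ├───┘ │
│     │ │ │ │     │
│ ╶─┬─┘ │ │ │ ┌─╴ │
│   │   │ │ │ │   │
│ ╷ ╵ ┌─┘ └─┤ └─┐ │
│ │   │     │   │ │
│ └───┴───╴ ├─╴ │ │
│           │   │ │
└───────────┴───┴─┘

Following directions step by step:
Start: (0, 0)
  right: (0, 0) → (0, 1)
  right: (0, 1) → (0, 2)
  right: (0, 2) → (0, 3)
  right: (0, 3) → (0, 4)
  right: (0, 4) → (0, 5)
Final position: (0, 5)

Path taken:

┌─────────────────┐
│A → → → → B      │
│ ╶───┬───┬─╴ ┌───┤
│     │   │   │   │
├───┐ │ ╶─┤ ╶─┤ ╷ │
│   │ │   │   │ │ │
│ ╷ │ └─┐ └─┐ ╵ │ │
│ │ │   │   │   │ │
├─┘ └─┐ │ ╷ ├───┘ │
│     │ │ │ │     │
│ ╶─┬─┘ │ │ │ ┌─╴ │
│   │   │ │ │ │   │
│ ╷ ╵ ┌─┘ └─┤ └─┐ │
│ │   │     │   │ │
│ └───┴───╴ ├─╴ │ │
│           │   │ │
└───────────┴───┴─┘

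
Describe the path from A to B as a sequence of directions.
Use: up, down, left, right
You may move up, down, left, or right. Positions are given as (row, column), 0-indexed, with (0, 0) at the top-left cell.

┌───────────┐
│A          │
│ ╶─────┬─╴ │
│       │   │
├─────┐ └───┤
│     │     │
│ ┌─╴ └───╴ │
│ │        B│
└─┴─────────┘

Finding the path and converting it to directions:
Path through cells: (0,0) → (1,0) → (1,1) → (1,2) → (1,3) → (2,3) → (2,4) → (2,5) → (3,5)
Directions: down, right, right, right, down, right, right, down

Solution:

┌───────────┐
│A          │
│ ╶─────┬─╴ │
│↳ → → ↓│   │
├─────┐ └───┤
│     │↳ → ↓│
│ ┌─╴ └───╴ │
│ │        B│
└─┴─────────┘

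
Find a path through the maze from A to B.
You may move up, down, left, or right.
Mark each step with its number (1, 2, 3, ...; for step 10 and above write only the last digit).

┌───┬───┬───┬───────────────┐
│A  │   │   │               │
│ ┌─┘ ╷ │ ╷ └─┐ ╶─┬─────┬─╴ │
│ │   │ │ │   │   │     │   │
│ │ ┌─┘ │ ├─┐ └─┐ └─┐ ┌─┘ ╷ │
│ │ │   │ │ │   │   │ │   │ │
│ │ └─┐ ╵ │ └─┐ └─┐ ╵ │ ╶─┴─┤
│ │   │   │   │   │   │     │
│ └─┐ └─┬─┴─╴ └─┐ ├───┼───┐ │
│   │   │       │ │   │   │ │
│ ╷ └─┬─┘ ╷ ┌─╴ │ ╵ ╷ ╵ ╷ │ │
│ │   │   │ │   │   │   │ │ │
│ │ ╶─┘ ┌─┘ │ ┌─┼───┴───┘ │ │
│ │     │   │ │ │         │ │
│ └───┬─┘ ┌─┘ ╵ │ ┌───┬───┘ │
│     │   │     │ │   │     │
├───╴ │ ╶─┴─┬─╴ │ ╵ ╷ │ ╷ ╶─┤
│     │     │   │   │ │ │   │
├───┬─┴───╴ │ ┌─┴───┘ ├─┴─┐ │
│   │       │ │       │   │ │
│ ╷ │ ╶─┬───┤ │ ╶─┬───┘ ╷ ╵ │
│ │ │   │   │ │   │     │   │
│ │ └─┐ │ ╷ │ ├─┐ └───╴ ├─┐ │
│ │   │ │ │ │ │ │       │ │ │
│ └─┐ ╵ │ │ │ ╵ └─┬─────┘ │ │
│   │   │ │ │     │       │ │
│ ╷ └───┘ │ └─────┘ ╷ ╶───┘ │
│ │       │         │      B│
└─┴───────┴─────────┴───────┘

Finding the shortest path through the maze:
Path length: 60 steps
Directions: down → down → down → down → right → down → down → right → right → up → right → up → right → down → down → left → down → left → down → right → right → down → left → left → left → down → right → down → down → left → up → left → up → up → left → down → down → down → right → down → right → right → right → up → up → up → right → down → down → down → right → right → right → right → up → right → down → right → right → right

Solution:

┌───┬───┬───┬───────────────┐
│A  │   │   │               │
│ ┌─┘ ╷ │ ╷ └─┐ ╶─┬─────┬─╴ │
│1│   │ │ │   │   │     │   │
│ │ ┌─┘ │ ├─┐ └─┐ └─┐ ┌─┘ ╷ │
│2│ │   │ │ │   │   │ │   │ │
│ │ └─┐ ╵ │ └─┐ └─┐ ╵ │ ╶─┴─┤
│3│   │   │   │   │   │     │
│ └─┐ └─┬─┴─╴ └─┐ ├───┼───┐ │
│4 5│   │2 3    │ │   │   │ │
│ ╷ └─┬─┘ ╷ ┌─╴ │ ╵ ╷ ╵ ╷ │ │
│ │6  │0 1│4│   │   │   │ │ │
│ │ ╶─┘ ┌─┘ │ ┌─┼───┴───┘ │ │
│ │7 8 9│6 5│ │ │         │ │
│ └───┬─┘ ┌─┘ ╵ │ ┌───┬───┘ │
│     │8 7│     │ │   │     │
├───╴ │ ╶─┴─┬─╴ │ ╵ ╷ │ ╷ ╶─┤
│     │9 0 1│   │   │ │ │   │
├───┬─┴───╴ │ ┌─┴───┘ ├─┴─┐ │
│5 4│5 4 3 2│ │       │   │ │
│ ╷ │ ╶─┬───┤ │ ╶─┬───┘ ╷ ╵ │
│6│3│6 7│6 7│ │   │     │   │
│ │ └─┐ │ ╷ │ ├─┐ └───╴ ├─┐ │
│7│2 1│8│5│8│ │ │       │ │ │
│ └─┐ ╵ │ │ │ ╵ └─┬─────┘ │ │
│8 9│0 9│4│9│     │5 6    │ │
│ ╷ └───┘ │ └─────┘ ╷ ╶───┘ │
│ │0 1 2 3│0 1 2 3 4│7 8 9 B│
└─┴───────┴─────────┴───────┘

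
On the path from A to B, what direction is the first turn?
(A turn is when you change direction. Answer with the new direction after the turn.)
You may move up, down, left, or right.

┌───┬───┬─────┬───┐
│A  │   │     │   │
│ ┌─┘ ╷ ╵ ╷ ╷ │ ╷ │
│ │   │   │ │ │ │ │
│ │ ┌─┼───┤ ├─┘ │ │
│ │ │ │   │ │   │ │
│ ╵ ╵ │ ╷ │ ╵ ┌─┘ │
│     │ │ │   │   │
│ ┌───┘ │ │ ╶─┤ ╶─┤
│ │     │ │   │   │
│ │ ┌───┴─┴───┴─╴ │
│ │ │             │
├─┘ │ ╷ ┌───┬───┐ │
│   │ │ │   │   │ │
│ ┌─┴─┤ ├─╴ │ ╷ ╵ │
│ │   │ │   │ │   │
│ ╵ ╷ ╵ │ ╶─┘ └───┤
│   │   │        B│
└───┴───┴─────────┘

Directions: down, down, down, right, up, up, right, up, right, down, right, up, right, down, down, down, right, up, right, up, up, right, down, down, down, left, down, right, down, down, down, left, up, left, down, down, right, right
First turn direction: right

Solution:

┌───┬───┬─────┬───┐
│A  │↱ ↓│↱ ↓  │↱ ↓│
│ ┌─┘ ╷ ╵ ╷ ╷ │ ╷ │
│↓│↱ ↑│↳ ↑│↓│ │↑│↓│
│ │ ┌─┼───┤ ├─┘ │ │
│↓│↑│ │   │↓│↱ ↑│↓│
│ ╵ ╵ │ ╷ │ ╵ ┌─┘ │
│↳ ↑  │ │ │↳ ↑│↓ ↲│
│ ┌───┘ │ │ ╶─┤ ╶─┤
│ │     │ │   │↳ ↓│
│ │ ┌───┴─┴───┴─╴ │
│ │ │            ↓│
├─┘ │ ╷ ┌───┬───┐ │
│   │ │ │   │↓ ↰│↓│
│ ┌─┴─┤ ├─╴ │ ╷ ╵ │
│ │   │ │   │↓│↑ ↲│
│ ╵ ╷ ╵ │ ╶─┘ └───┤
│   │   │    ↳ → B│
└───┴───┴─────────┘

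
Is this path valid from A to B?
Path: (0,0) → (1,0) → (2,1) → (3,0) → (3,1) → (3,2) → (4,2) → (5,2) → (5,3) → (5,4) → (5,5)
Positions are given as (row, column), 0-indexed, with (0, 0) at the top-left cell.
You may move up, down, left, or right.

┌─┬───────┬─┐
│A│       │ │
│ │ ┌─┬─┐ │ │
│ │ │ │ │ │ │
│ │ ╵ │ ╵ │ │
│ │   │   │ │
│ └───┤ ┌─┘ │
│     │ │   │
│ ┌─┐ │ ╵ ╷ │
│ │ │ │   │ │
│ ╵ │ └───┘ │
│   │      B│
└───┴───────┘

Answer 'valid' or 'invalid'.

Checking path validity:
Result: Invalid move at step 2: cannot move from (1, 0) to (2, 1).

invalid

Correct solution:

┌─┬───────┬─┐
│A│       │ │
│ │ ┌─┬─┐ │ │
│↓│ │ │ │ │ │
│ │ ╵ │ ╵ │ │
│↓│   │   │ │
│ └───┤ ┌─┘ │
│↳ → ↓│ │   │
│ ┌─┐ │ ╵ ╷ │
│ │ │↓│   │ │
│ ╵ │ └───┘ │
│   │↳ → → B│
└───┴───────┘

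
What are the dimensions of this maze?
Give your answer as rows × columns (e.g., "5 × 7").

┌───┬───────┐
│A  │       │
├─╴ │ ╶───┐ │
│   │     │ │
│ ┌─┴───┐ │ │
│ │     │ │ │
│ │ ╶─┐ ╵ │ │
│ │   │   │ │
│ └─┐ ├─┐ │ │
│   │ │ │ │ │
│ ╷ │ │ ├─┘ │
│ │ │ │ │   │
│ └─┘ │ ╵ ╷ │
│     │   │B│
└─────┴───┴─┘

Counting the maze dimensions:
Rows (vertical): 7
Columns (horizontal): 6
Dimensions: 7 × 6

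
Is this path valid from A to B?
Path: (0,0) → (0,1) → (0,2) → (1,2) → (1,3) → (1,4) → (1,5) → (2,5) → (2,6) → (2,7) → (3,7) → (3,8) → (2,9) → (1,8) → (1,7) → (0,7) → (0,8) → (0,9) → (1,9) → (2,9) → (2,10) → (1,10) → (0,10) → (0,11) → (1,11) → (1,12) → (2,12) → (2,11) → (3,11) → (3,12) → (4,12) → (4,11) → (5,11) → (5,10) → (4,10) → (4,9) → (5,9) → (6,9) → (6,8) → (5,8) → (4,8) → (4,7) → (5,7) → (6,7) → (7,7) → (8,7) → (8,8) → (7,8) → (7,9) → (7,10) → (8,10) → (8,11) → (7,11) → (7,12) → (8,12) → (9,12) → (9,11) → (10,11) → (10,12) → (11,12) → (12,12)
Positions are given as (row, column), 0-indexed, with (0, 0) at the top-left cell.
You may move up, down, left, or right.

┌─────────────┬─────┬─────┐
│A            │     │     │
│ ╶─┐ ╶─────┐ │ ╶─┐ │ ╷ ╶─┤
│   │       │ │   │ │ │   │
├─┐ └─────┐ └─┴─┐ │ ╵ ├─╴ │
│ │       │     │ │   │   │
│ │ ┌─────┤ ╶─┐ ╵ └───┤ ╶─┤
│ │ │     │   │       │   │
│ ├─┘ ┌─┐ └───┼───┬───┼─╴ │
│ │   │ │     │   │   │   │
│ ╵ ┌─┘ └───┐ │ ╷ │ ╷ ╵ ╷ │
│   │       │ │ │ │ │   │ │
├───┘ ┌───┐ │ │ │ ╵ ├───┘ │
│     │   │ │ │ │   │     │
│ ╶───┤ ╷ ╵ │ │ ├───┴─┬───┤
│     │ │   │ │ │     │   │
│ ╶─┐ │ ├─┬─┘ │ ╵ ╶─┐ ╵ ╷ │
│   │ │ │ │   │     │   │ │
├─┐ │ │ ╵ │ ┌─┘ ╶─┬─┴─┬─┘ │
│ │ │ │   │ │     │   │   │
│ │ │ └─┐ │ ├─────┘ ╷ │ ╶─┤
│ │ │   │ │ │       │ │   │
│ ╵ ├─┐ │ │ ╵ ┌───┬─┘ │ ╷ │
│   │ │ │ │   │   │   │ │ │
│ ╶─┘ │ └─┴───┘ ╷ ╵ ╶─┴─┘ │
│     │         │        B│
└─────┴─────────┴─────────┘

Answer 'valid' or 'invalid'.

Checking path validity:
Result: Invalid move at step 12: cannot move from (3, 8) to (2, 9).

invalid

Correct solution:

┌─────────────┬─────┬─────┐
│A → ↓        │↱ → ↓│↱ ↓  │
│ ╶─┐ ╶─────┐ │ ╶─┐ │ ╷ ╶─┤
│   │↳ → → ↓│ │↑ ↰│↓│↑│↳ ↓│
├─┐ └─────┐ └─┴─┐ │ ╵ ├─╴ │
│ │       │↳ → ↓│↑│↳ ↑│↓ ↲│
│ │ ┌─────┤ ╶─┐ ╵ └───┤ ╶─┤
│ │ │     │   │↳ ↑    │↳ ↓│
│ ├─┘ ┌─┐ └───┼───┬───┼─╴ │
│ │   │ │     │↓ ↰│↓ ↰│↓ ↲│
│ ╵ ┌─┘ └───┐ │ ╷ │ ╷ ╵ ╷ │
│   │       │ │↓│↑│↓│↑ ↲│ │
├───┘ ┌───┐ │ │ │ ╵ ├───┘ │
│     │   │ │ │↓│↑ ↲│     │
│ ╶───┤ ╷ ╵ │ │ ├───┴─┬───┤
│     │ │   │ │↓│↱ → ↓│↱ ↓│
│ ╶─┐ │ ├─┬─┘ │ ╵ ╶─┐ ╵ ╷ │
│   │ │ │ │   │↳ ↑  │↳ ↑│↓│
├─┐ │ │ ╵ │ ┌─┘ ╶─┬─┴─┬─┘ │
│ │ │ │   │ │     │   │↓ ↲│
│ │ │ └─┐ │ ├─────┘ ╷ │ ╶─┤
│ │ │   │ │ │       │ │↳ ↓│
│ ╵ ├─┐ │ │ ╵ ┌───┬─┘ │ ╷ │
│   │ │ │ │   │   │   │ │↓│
│ ╶─┘ │ └─┴───┘ ╷ ╵ ╶─┴─┘ │
│     │         │        B│
└─────┴─────────┴─────────┘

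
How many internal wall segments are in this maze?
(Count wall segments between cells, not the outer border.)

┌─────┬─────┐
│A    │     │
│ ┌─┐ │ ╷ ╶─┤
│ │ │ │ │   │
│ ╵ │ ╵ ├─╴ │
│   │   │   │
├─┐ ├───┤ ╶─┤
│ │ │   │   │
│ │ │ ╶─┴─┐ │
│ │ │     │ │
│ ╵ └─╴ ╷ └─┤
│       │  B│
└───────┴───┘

Counting internal wall segments:
Total internal walls: 25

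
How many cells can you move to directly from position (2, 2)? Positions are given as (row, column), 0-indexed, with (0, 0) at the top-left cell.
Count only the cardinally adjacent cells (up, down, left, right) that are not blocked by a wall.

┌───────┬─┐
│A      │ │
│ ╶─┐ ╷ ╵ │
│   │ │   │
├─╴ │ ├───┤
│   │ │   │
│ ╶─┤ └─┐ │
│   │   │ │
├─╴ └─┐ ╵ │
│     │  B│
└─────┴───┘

Checking passable neighbors of (2, 2):
Neighbors: (1, 2), (3, 2)
Count: 2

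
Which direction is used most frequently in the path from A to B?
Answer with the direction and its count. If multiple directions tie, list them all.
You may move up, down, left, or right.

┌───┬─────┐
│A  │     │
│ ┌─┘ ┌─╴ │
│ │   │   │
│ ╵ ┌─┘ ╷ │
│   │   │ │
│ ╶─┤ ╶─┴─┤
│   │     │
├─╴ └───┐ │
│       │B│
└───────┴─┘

Directions: down, down, right, up, right, up, right, right, down, left, down, left, down, right, right, down
Counts: {'down': 6, 'right': 6, 'up': 2, 'left': 2}
Most common: down and right (tied at 6 times each)

Solution:

┌───┬─────┐
│A  │↱ → ↓│
│ ┌─┘ ┌─╴ │
│↓│↱ ↑│↓ ↲│
│ ╵ ┌─┘ ╷ │
│↳ ↑│↓ ↲│ │
│ ╶─┤ ╶─┴─┤
│   │↳ → ↓│
├─╴ └───┐ │
│       │B│
└───────┴─┘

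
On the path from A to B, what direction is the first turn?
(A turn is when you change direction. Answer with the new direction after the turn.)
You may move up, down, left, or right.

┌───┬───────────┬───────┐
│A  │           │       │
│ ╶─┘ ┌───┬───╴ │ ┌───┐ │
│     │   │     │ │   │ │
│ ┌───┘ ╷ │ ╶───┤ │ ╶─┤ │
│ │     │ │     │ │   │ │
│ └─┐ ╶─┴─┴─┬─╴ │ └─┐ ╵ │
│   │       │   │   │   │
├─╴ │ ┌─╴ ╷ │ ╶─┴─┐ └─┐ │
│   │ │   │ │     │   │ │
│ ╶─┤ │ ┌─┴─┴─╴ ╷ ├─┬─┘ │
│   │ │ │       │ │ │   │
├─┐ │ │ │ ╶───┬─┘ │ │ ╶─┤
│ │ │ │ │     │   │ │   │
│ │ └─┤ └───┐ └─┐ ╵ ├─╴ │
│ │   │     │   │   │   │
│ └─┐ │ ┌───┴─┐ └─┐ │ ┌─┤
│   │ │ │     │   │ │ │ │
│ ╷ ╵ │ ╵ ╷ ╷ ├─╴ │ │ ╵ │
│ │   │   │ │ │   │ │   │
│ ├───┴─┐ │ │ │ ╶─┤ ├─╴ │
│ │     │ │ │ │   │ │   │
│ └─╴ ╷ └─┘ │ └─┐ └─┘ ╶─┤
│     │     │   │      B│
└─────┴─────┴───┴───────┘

Directions: down, right, right, up, right, right, right, right, right, down, left, left, down, right, right, down, left, down, right, down, left, left, left, down, right, right, down, right, down, right, down, left, down, right, down, right, right, right
First turn direction: right

Solution:

┌───┬───────────┬───────┐
│A  │↱ → → → → ↓│       │
│ ╶─┘ ┌───┬───╴ │ ┌───┐ │
│↳ → ↑│   │↓ ← ↲│ │   │ │
│ ┌───┘ ╷ │ ╶───┤ │ ╶─┤ │
│ │     │ │↳ → ↓│ │   │ │
│ └─┐ ╶─┴─┴─┬─╴ │ └─┐ ╵ │
│   │       │↓ ↲│   │   │
├─╴ │ ┌─╴ ╷ │ ╶─┴─┐ └─┐ │
│   │ │   │ │↳ ↓  │   │ │
│ ╶─┤ │ ┌─┴─┴─╴ ╷ ├─┬─┘ │
│   │ │ │↓ ← ← ↲│ │ │   │
├─┐ │ │ │ ╶───┬─┘ │ │ ╶─┤
│ │ │ │ │↳ → ↓│   │ │   │
│ │ └─┤ └───┐ └─┐ ╵ ├─╴ │
│ │   │     │↳ ↓│   │   │
│ └─┐ │ ┌───┴─┐ └─┐ │ ┌─┤
│   │ │ │     │↳ ↓│ │ │ │
│ ╷ ╵ │ ╵ ╷ ╷ ├─╴ │ │ ╵ │
│ │   │   │ │ │↓ ↲│ │   │
│ ├───┴─┐ │ │ │ ╶─┤ ├─╴ │
│ │     │ │ │ │↳ ↓│ │   │
│ └─╴ ╷ └─┘ │ └─┐ └─┘ ╶─┤
│     │     │   │↳ → → B│
└─────┴─────┴───┴───────┘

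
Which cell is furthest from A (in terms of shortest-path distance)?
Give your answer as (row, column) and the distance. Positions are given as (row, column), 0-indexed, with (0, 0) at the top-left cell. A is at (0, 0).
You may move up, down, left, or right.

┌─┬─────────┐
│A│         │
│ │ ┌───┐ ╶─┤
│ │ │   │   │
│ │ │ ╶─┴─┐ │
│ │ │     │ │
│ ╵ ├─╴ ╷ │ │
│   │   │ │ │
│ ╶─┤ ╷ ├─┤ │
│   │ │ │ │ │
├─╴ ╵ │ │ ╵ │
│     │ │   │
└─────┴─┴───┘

Computing BFS distances from A to all cells:
Furthest cell: (4, 4)
Distance: 18 steps

Path from A to the furthest cell:

┌─┬─────────┐
│A│↱ → → ↓  │
│ │ ┌───┐ ╶─┤
│↓│↑│   │↳ ↓│
│ │ │ ╶─┴─┐ │
│↓│↑│     │↓│
│ ╵ ├─╴ ╷ │ │
│↳ ↑│   │ │↓│
│ ╶─┤ ╷ ├─┤ │
│   │ │ │B│↓│
├─╴ ╵ │ │ ╵ │
│     │ │↑ ↲│
└─────┴─┴───┘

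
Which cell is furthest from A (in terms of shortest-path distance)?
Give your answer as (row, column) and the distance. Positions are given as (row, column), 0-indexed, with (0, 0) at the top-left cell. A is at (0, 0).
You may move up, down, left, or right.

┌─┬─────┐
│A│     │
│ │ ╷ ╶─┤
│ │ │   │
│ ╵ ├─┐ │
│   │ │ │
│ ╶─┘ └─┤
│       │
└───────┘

Computing BFS distances from A to all cells:
Furthest cell: (2, 3)
Distance: 9 steps

Path from A to the furthest cell:

┌─┬─────┐
│A│↱ ↓  │
│ │ ╷ ╶─┤
│↓│↑│↳ ↓│
│ ╵ ├─┐ │
│↳ ↑│ │B│
│ ╶─┘ └─┤
│       │
└───────┘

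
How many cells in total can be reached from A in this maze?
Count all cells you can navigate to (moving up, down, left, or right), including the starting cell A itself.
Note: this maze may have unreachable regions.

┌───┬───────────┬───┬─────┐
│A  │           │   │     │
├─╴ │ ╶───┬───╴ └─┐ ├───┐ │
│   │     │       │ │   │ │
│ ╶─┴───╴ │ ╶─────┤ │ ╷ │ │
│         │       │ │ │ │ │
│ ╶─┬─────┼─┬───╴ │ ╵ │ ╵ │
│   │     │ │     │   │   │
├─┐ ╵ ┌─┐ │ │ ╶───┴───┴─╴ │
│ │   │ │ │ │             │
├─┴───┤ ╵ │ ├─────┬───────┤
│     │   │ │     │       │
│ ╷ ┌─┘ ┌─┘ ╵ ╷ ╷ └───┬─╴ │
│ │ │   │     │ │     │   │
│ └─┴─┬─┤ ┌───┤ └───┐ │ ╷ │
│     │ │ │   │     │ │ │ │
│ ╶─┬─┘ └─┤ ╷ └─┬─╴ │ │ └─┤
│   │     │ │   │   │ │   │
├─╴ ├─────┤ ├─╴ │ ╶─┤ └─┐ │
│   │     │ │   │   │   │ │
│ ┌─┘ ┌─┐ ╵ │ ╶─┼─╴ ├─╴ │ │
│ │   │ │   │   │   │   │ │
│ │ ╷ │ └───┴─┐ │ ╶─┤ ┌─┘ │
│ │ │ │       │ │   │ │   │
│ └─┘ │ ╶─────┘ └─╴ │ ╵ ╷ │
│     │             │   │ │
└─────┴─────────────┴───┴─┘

Using BFS/flood-fill to find all reachable cells from A:
Maze size: 13 × 13 = 169 total cells
103 cell(s) are walled off and cannot be reached from A.
Reachable cells: 66

Reachable region (· marks reachable cells):

┌───┬───────────┬───┬─────┐
│A ·│· · · · · ·│· ·│· · ·│
├─╴ │ ╶───┬───╴ └─┐ ├───┐ │
│· ·│· · ·│· · · ·│·│· ·│·│
│ ╶─┴───╴ │ ╶─────┤ │ ╷ │ │
│· · · · ·│· · · ·│·│·│·│·│
│ ╶─┬─────┼─┬───╴ │ ╵ │ ╵ │
│· ·│· · ·│ │· · ·│· ·│· ·│
├─┐ ╵ ┌─┐ │ │ ╶───┴───┴─╴ │
│ │· ·│·│·│ │· · · · · · ·│
├─┴───┤ ╵ │ ├─────┬───────┤
│     │· ·│ │     │       │
│ ╷ ┌─┘ ┌─┘ ╵ ╷ ╷ └───┬─╴ │
│ │ │· ·│     │ │     │   │
│ └─┴─┬─┤ ┌───┤ └───┐ │ ╷ │
│     │ │ │   │     │ │ │ │
│ ╶─┬─┘ └─┤ ╷ └─┬─╴ │ │ └─┤
│   │     │ │   │   │ │   │
├─╴ ├─────┤ ├─╴ │ ╶─┤ └─┐ │
│   │     │ │   │   │   │ │
│ ┌─┘ ┌─┐ ╵ │ ╶─┼─╴ ├─╴ │ │
│ │   │ │   │   │   │   │ │
│ │ ╷ │ └───┴─┐ │ ╶─┤ ┌─┘ │
│ │ │ │       │ │   │ │   │
│ └─┘ │ ╶─────┘ └─╴ │ ╵ ╷ │
│     │             │   │ │
└─────┴─────────────┴───┴─┘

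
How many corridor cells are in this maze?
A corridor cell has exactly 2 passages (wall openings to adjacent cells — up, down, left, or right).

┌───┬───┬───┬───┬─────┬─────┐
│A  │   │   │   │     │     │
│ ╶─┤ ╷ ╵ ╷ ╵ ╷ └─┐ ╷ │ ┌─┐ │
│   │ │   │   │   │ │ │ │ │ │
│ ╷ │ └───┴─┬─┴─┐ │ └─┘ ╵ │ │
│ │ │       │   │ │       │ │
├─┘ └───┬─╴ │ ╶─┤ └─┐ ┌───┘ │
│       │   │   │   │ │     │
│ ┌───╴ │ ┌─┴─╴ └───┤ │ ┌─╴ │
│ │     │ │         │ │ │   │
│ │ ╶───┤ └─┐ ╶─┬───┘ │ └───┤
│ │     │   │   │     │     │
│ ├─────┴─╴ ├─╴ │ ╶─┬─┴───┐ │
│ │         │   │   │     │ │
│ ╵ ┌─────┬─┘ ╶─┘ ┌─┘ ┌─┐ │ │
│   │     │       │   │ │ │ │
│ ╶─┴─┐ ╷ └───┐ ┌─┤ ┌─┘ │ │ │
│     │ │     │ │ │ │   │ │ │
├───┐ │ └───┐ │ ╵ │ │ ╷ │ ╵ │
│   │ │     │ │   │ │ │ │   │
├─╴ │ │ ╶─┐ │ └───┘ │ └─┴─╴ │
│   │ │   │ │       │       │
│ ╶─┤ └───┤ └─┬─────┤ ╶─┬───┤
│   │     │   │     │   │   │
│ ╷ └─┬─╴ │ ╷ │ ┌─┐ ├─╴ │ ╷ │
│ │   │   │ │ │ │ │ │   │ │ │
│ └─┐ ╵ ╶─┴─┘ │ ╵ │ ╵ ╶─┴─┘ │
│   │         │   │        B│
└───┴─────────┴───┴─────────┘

Counting cells with exactly 2 passages:
Total corridor cells: 152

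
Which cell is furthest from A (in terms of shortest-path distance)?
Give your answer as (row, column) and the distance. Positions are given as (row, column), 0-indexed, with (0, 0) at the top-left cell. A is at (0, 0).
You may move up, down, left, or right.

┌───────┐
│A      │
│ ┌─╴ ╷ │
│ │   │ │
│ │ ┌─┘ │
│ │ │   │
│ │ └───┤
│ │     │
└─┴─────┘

Computing BFS distances from A to all cells:
Furthest cell: (3, 3)
Distance: 8 steps

Path from A to the furthest cell:

┌───────┐
│A → ↓  │
│ ┌─╴ ╷ │
│ │↓ ↲│ │
│ │ ┌─┘ │
│ │↓│   │
│ │ └───┤
│ │↳ → B│
└─┴─────┘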